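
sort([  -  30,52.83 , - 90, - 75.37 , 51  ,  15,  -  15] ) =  [-90,-75.37, - 30, - 15,  15,51,52.83 ] 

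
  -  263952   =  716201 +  - 980153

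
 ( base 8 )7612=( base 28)522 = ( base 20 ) 9II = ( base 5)111403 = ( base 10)3978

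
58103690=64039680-5935990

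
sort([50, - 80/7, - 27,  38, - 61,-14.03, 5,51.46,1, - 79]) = [-79, - 61, - 27, - 14.03, - 80/7 , 1,  5, 38,50,51.46]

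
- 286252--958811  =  672559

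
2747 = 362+2385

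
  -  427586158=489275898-916862056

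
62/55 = 1 + 7/55 = 1.13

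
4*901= 3604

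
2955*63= 186165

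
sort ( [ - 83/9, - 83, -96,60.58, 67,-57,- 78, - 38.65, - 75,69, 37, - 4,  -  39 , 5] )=[ - 96,  -  83,-78, -75 , - 57, - 39, - 38.65, -83/9, -4, 5,37,60.58,67, 69]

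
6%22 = 6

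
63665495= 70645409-6979914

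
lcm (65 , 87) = 5655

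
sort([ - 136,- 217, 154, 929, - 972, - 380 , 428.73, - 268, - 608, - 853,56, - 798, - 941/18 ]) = [ - 972, - 853,-798,-608, - 380, - 268, - 217, - 136 , - 941/18, 56, 154, 428.73 , 929]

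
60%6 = 0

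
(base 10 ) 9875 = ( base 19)186E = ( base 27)DEK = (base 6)113415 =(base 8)23223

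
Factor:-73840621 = -73840621^1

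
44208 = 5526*8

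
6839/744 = 6839/744 = 9.19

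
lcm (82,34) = 1394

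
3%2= 1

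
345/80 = 69/16 = 4.31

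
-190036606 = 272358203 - 462394809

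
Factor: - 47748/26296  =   - 69/38= -2^ (-1)*3^1 * 19^(- 1 ) * 23^1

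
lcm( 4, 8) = 8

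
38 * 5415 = 205770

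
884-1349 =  - 465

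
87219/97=87219/97 = 899.16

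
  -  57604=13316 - 70920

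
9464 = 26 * 364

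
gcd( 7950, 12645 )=15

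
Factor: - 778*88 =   -  2^4 * 11^1*389^1 = - 68464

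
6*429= 2574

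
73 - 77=-4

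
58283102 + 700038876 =758321978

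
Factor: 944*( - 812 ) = - 2^6*7^1*29^1 * 59^1 = - 766528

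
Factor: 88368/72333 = 2^4*3^( - 3 )*7^1*19^(  -  1 )*47^( - 1)*263^1 = 29456/24111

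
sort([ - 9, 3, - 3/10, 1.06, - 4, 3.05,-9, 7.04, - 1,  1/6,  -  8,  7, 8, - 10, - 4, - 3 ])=[ - 10,  -  9, - 9, - 8, - 4, - 4, - 3, - 1, - 3/10,  1/6,1.06, 3,3.05, 7, 7.04, 8]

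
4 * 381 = 1524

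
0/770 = 0 = 0.00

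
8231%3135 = 1961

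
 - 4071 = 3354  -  7425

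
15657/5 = 15657/5 = 3131.40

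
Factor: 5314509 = 3^2*19^1*31079^1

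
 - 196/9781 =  - 196/9781 = - 0.02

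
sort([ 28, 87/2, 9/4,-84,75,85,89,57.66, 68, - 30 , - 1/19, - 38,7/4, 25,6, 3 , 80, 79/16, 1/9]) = [ - 84,-38, -30, - 1/19, 1/9,7/4, 9/4 , 3, 79/16,6, 25,28,87/2,57.66, 68, 75, 80,85 , 89 ]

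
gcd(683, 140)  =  1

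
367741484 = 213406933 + 154334551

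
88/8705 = 88/8705 = 0.01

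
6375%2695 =985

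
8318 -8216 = 102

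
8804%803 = 774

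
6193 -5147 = 1046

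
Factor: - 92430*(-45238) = 2^2*3^2*5^1*13^1*79^1*22619^1 = 4181348340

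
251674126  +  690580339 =942254465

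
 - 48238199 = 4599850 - 52838049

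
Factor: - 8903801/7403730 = -2^(-1)*3^( - 1)*5^( - 1)*17^2*19^ ( - 1)*31^ ( - 1)*419^ ( - 1 )*30809^1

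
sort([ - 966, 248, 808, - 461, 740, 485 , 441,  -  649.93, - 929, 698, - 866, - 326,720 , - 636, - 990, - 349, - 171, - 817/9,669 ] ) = [ - 990,-966, - 929, - 866, - 649.93, -636, - 461, - 349,- 326, - 171, - 817/9,248,441, 485,669, 698, 720, 740, 808]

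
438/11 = 438/11= 39.82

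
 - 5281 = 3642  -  8923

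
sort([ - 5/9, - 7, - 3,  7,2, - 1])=[ - 7, - 3 , - 1, - 5/9,2,7 ]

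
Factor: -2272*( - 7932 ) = 18021504 = 2^7*3^1*71^1 * 661^1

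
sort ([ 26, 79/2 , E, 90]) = [ E, 26,79/2, 90 ]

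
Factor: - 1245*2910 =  - 3622950 = - 2^1*3^2*5^2*83^1  *97^1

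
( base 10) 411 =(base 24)H3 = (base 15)1c6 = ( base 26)fl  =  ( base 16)19b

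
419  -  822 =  - 403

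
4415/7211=4415/7211  =  0.61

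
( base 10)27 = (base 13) 21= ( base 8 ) 33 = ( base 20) 17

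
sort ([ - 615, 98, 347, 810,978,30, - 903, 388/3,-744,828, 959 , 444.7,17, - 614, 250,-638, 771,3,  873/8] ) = [ - 903, - 744,-638, - 615, - 614,3,17, 30 , 98, 873/8, 388/3, 250, 347, 444.7,771,810,828,959 , 978]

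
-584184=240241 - 824425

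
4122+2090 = 6212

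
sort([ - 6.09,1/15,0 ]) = [ - 6.09,0,1/15] 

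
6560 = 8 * 820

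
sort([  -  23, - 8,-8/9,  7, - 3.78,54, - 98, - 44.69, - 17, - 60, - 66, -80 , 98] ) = [ - 98, - 80, - 66, - 60 , - 44.69,-23, - 17 , - 8,-3.78, - 8/9,7,54,98]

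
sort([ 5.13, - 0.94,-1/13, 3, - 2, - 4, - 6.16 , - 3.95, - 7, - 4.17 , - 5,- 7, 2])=[ - 7, - 7, - 6.16, - 5,-4.17, - 4, - 3.95, - 2  , - 0.94, - 1/13, 2, 3,5.13 ]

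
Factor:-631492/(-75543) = 2^2 * 3^( - 1 )*13^( - 2 )*47^1*149^(  -  1)* 3359^1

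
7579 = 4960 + 2619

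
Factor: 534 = 2^1*3^1*89^1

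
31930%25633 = 6297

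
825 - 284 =541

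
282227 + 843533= 1125760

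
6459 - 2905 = 3554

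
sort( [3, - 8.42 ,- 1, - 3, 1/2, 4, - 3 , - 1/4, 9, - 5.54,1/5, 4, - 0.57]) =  [ -8.42, - 5.54  , - 3 , - 3,  -  1,- 0.57, - 1/4,1/5,1/2,3, 4,4,9]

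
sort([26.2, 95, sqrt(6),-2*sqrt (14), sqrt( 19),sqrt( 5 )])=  [ - 2 * sqrt(14),sqrt( 5), sqrt( 6 ), sqrt( 19 ), 26.2,95]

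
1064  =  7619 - 6555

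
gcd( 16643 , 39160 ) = 979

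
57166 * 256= 14634496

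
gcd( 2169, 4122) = 9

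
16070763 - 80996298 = -64925535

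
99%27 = 18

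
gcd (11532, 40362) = 5766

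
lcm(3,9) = 9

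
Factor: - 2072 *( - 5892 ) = 2^5 *3^1*7^1*37^1*491^1 = 12208224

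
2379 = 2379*1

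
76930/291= 76930/291= 264.36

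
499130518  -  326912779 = 172217739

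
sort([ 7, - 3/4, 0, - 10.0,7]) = [-10.0, - 3/4,0,7, 7 ] 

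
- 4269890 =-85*50234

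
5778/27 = 214= 214.00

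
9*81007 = 729063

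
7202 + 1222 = 8424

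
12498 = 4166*3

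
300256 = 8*37532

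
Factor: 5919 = 3^1*1973^1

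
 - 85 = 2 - 87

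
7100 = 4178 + 2922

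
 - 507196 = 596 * ( - 851 )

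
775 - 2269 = - 1494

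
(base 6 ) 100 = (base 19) 1h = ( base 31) 15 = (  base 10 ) 36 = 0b100100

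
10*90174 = 901740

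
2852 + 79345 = 82197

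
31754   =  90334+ - 58580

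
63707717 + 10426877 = 74134594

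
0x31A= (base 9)1072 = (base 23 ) 1bc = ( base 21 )1GH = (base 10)794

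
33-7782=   -  7749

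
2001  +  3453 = 5454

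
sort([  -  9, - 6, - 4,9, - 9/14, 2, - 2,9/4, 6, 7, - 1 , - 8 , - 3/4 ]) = [ - 9, - 8, - 6, - 4, - 2, - 1, - 3/4, - 9/14,2 , 9/4 , 6, 7,  9]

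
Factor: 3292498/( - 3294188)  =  -2^ ( - 1)*11^1 * 103^1*1453^1*823547^(-1)   =  -1646249/1647094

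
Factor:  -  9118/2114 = -7^( - 1)*47^1 * 97^1*151^(-1 ) = - 4559/1057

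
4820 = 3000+1820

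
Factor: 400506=2^1*3^1 *66751^1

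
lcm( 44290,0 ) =0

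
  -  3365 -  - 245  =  -3120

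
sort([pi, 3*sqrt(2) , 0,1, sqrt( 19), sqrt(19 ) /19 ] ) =[ 0,sqrt(19 )/19,1,pi,3 *sqrt(2), sqrt(19) ]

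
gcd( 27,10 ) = 1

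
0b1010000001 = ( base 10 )641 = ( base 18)1hb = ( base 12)455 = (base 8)1201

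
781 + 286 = 1067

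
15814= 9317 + 6497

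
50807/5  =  50807/5 = 10161.40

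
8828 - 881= 7947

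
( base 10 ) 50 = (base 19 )2C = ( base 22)26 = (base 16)32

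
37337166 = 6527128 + 30810038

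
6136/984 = 6 + 29/123 = 6.24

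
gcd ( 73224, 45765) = 9153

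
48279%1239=1197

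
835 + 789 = 1624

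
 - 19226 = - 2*9613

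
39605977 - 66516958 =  - 26910981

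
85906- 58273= 27633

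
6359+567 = 6926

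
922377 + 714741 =1637118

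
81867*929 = 76054443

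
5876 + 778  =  6654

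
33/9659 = 33/9659 = 0.00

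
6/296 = 3/148  =  0.02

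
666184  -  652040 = 14144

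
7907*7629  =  60322503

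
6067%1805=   652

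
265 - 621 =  - 356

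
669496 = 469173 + 200323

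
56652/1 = 56652= 56652.00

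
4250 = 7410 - 3160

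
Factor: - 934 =  -  2^1 * 467^1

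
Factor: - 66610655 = -5^1*43^1 * 359^1* 863^1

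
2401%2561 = 2401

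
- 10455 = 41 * ( - 255) 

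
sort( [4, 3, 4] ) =[3,  4 , 4 ] 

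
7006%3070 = 866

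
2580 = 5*516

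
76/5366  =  38/2683  =  0.01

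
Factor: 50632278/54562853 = 2^1*3^1*53^1*61^( - 1)* 89^1*137^(-1) *1789^1*6529^( - 1)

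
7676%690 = 86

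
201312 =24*8388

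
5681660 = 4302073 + 1379587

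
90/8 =45/4= 11.25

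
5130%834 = 126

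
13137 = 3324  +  9813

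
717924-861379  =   - 143455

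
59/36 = 1 + 23/36= 1.64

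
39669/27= 1469 + 2/9 = 1469.22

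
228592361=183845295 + 44747066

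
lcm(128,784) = 6272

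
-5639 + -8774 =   -  14413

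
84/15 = 28/5=5.60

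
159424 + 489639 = 649063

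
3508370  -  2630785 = 877585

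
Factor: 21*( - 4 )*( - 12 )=2^4*3^2* 7^1 = 1008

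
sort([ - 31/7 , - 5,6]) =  [  -  5, - 31/7, 6] 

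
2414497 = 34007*71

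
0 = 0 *6419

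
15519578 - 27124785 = - 11605207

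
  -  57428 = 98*( - 586 )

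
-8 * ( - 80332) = 642656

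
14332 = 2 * 7166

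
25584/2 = 12792 = 12792.00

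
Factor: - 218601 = - 3^2*107^1*227^1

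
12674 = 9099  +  3575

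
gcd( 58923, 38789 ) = 1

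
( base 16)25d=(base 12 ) 425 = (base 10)605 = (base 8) 1135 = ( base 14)313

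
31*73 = 2263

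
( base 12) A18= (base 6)10432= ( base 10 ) 1460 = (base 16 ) 5B4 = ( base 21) 36B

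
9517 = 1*9517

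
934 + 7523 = 8457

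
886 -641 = 245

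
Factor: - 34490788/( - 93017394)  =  17245394/46508697= 2^1 * 3^( - 2)*59^( - 1)*293^1*29429^1*87587^( - 1)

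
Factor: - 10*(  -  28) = 280= 2^3*5^1*7^1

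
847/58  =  847/58 = 14.60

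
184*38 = 6992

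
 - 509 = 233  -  742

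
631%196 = 43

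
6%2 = 0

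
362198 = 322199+39999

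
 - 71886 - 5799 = -77685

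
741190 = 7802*95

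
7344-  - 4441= 11785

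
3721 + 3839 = 7560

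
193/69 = 2 + 55/69 = 2.80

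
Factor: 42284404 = 2^2*10571101^1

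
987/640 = 987/640 = 1.54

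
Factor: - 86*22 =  - 1892= - 2^2*11^1*43^1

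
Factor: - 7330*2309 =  - 2^1*5^1*733^1*2309^1 = -16924970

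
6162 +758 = 6920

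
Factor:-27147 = -3^1 * 9049^1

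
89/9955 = 89/9955=0.01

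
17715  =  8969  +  8746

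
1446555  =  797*1815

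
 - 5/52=- 5/52=-  0.10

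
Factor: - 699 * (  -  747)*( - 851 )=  - 3^3 *23^1*37^1*83^1 * 233^1 = - 444352203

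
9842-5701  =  4141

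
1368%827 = 541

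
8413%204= 49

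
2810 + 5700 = 8510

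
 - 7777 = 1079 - 8856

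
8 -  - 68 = 76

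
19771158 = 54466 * 363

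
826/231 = 118/33 = 3.58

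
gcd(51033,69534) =3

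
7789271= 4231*1841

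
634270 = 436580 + 197690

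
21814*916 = 19981624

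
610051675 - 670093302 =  - 60041627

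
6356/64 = 99+5/16 = 99.31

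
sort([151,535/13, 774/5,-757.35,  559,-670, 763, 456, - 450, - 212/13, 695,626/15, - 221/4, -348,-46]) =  [ - 757.35,  -  670, - 450, - 348,-221/4, - 46, - 212/13, 535/13,626/15,  151,  774/5, 456, 559,  695, 763 ]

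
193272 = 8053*24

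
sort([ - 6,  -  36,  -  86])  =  [ - 86, - 36 , - 6] 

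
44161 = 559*79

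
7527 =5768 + 1759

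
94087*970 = 91264390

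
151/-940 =-1 + 789/940 =- 0.16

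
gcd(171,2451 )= 57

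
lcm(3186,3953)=213462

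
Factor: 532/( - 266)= - 2 = - 2^1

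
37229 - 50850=  -  13621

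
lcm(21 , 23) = 483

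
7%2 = 1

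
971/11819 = 971/11819 = 0.08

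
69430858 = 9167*7574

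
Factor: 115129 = 7^1*16447^1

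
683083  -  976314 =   -  293231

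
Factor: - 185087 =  - 7^1*137^1 * 193^1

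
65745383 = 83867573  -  18122190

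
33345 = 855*39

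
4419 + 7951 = 12370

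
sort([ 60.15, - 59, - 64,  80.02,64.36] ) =[  -  64,-59,  60.15,64.36, 80.02]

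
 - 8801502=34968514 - 43770016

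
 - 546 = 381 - 927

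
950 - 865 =85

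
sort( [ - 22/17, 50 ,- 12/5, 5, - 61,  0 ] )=[  -  61, - 12/5, - 22/17, 0 , 5,50 ]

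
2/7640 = 1/3820=0.00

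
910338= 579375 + 330963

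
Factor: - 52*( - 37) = 2^2*13^1*37^1 = 1924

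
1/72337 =1/72337 = 0.00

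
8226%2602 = 420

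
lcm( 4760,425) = 23800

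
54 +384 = 438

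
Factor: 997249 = 11^1*90659^1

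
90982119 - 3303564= 87678555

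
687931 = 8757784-8069853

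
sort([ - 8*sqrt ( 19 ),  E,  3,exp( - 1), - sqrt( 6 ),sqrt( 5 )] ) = [  -  8*sqrt( 19 ), - sqrt(6),exp (-1 ), sqrt( 5),E,3]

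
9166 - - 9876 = 19042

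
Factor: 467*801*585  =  218829195 = 3^4*5^1*13^1*89^1*467^1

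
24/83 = 24/83 = 0.29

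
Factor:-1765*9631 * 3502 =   -  2^1*5^1*17^1*103^1*353^1*9631^1 = -  59529499930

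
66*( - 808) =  - 53328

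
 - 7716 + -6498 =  - 14214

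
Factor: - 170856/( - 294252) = 18/31 = 2^1 * 3^2* 31^(-1 ) 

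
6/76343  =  6/76343 = 0.00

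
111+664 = 775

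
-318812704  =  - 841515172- - 522702468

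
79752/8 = 9969 = 9969.00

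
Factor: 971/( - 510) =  - 2^(  -  1)*3^( - 1 ) * 5^ ( - 1) * 17^( - 1) * 971^1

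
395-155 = 240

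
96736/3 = 96736/3 =32245.33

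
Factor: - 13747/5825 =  - 5^( -2 )*59^1= - 59/25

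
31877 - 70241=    - 38364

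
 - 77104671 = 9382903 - 86487574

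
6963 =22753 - 15790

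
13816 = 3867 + 9949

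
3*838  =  2514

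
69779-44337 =25442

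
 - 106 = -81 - 25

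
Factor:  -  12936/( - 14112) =2^( - 2 )*3^( - 1)*11^1= 11/12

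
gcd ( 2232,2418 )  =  186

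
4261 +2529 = 6790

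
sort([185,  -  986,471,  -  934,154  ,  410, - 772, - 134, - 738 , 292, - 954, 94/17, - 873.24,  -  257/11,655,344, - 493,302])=[ - 986,  -  954, - 934,  -  873.24,-772, - 738 ,- 493, -134, - 257/11,94/17,154,185,292,302,344,410, 471,655 ]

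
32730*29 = 949170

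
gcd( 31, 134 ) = 1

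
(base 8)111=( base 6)201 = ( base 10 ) 73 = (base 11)67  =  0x49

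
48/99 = 16/33= 0.48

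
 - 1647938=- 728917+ - 919021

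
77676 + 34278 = 111954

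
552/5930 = 276/2965  =  0.09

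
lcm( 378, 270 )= 1890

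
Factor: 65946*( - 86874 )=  - 2^2*3^2*29^1*379^1*14479^1 =- 5728992804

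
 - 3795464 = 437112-4232576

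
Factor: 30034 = 2^1*15017^1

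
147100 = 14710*10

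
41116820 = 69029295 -27912475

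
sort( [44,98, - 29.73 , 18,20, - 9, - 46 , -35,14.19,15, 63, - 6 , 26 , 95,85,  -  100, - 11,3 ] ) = [ - 100 , - 46, - 35, - 29.73,-11, - 9, - 6,3,14.19,15,18,20, 26, 44, 63,85,95,  98]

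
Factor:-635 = -5^1* 127^1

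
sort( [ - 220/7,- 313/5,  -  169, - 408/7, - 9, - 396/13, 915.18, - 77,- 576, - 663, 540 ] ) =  [ - 663, - 576, - 169, - 77, - 313/5,-408/7 ,-220/7 ,-396/13, - 9, 540,915.18]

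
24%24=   0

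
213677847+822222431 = 1035900278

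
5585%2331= 923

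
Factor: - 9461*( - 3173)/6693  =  30019753/6693  =  3^( - 1)*19^1 * 23^( - 1 )*97^( - 1)* 167^1*9461^1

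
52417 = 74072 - 21655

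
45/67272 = 15/22424 = 0.00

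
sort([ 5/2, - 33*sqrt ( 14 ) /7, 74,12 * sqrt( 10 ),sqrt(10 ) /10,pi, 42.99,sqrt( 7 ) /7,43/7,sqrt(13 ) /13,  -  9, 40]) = [  -  33*sqrt(14 )/7,-9,sqrt( 13)/13,sqrt( 10 )/10,sqrt (7 ) /7,5/2,pi,43/7,12*sqrt(10 ),40,42.99, 74 ] 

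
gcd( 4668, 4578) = 6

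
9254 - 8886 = 368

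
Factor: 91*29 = 7^1*13^1*29^1 = 2639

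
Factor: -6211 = -6211^1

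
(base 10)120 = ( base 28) 48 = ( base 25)4K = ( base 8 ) 170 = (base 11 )aa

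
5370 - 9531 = -4161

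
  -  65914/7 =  - 65914/7 = - 9416.29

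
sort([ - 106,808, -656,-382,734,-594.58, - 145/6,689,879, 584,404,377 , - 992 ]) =[ - 992,  -  656, - 594.58,- 382, - 106,-145/6, 377,404  ,  584,689,734, 808, 879]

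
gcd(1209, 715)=13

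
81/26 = 3 + 3/26=3.12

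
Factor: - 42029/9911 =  -793/187 = -11^(  -  1)*13^1*17^(-1 )*61^1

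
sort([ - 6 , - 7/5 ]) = [ -6, - 7/5]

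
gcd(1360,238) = 34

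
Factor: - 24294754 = -2^1*11^1*1104307^1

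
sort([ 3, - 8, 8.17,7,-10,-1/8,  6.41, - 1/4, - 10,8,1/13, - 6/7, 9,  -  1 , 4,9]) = [ - 10 ,-10, - 8,  -  1, - 6/7, - 1/4, - 1/8, 1/13, 3 , 4,6.41 , 7,8, 8.17,  9,9 ]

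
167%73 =21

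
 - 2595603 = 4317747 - 6913350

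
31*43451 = 1346981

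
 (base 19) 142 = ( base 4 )12313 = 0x1B7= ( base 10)439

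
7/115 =7/115 = 0.06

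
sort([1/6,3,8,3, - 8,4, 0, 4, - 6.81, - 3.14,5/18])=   [-8,- 6.81 ,-3.14, 0  ,  1/6, 5/18,3,3,  4, 4, 8] 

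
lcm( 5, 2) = 10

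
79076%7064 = 1372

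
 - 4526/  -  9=4526/9= 502.89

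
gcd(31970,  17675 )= 5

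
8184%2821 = 2542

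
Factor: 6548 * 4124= 27003952 = 2^4*1031^1*1637^1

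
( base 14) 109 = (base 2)11001101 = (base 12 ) 151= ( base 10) 205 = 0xCD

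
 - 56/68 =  -14/17 = - 0.82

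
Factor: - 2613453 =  - 3^1 * 191^1*4561^1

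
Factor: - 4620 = - 2^2 * 3^1*5^1 * 7^1*11^1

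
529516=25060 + 504456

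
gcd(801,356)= 89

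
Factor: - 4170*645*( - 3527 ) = 2^1*3^2*5^2*43^1 * 139^1*3527^1 = 9486395550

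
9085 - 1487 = 7598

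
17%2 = 1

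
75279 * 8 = 602232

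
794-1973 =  - 1179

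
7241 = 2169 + 5072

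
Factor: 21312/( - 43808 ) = - 18/37 = - 2^1 * 3^2 *37^(-1 ) 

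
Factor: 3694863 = 3^1*349^1*3529^1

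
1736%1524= 212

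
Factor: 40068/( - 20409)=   -  13356/6803 = - 2^2*3^2*7^1*53^1 *6803^( - 1) 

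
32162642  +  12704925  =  44867567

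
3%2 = 1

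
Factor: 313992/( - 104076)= -178/59 = - 2^1*59^( - 1)*89^1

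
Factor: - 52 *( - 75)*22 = 2^3*3^1*5^2*11^1 * 13^1 = 85800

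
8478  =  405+8073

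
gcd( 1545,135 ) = 15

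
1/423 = 1/423= 0.00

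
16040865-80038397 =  - 63997532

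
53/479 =53/479 = 0.11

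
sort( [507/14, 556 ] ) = [507/14, 556 ] 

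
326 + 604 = 930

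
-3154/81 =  - 39 + 5/81 = -38.94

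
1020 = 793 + 227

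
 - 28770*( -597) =17175690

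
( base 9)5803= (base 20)aeg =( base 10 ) 4296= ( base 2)1000011001000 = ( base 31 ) 4EI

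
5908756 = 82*72058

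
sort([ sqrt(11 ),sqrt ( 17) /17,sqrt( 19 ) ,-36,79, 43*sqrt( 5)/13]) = [ - 36,  sqrt ( 17 )/17,sqrt( 11),sqrt (19), 43*sqrt(  5)/13,79] 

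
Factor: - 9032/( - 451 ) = 2^3 *11^(-1)*41^ (-1)*1129^1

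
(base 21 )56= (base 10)111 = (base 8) 157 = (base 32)3F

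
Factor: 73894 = 2^1*36947^1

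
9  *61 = 549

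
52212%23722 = 4768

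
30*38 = 1140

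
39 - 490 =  - 451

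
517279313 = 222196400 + 295082913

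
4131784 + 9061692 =13193476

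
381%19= 1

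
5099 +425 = 5524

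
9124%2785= 769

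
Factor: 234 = 2^1 * 3^2*13^1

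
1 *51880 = 51880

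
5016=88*57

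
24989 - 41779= - 16790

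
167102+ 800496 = 967598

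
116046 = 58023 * 2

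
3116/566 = 1558/283 = 5.51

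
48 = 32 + 16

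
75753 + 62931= 138684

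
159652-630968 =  - 471316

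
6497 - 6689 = -192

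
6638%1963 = 749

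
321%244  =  77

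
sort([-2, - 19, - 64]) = [ - 64,-19,-2 ] 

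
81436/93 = 81436/93 = 875.66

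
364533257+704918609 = 1069451866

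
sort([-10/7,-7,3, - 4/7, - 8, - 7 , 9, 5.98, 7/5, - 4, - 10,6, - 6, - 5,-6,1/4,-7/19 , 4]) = [ - 10, - 8, - 7 , - 7,-6, - 6,-5,-4, - 10/7, - 4/7,  -  7/19,1/4,7/5, 3,4, 5.98,6,9] 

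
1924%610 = 94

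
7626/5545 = 7626/5545 = 1.38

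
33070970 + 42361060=75432030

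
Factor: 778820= 2^2*5^1*7^1 * 5563^1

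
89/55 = 1 + 34/55 =1.62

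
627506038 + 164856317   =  792362355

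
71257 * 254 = 18099278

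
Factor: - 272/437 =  -2^4*17^1*19^( - 1 )*23^( - 1)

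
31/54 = 31/54=0.57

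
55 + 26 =81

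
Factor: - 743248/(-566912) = 451/344 =2^ ( -3 )*11^1*41^1*43^(- 1)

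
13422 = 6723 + 6699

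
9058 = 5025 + 4033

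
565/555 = 1+2/111 = 1.02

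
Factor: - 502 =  - 2^1*251^1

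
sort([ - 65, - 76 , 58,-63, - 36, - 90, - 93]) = [ - 93, - 90, - 76, - 65, - 63, - 36,58]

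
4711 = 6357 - 1646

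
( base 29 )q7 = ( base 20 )1I1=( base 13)467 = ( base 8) 1371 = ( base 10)761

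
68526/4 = 17131 + 1/2 = 17131.50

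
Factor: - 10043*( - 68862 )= 2^1*3^1*11^2*23^1*83^1*499^1 = 691581066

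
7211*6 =43266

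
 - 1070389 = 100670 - 1171059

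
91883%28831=5390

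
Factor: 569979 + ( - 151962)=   418017 = 3^1*139339^1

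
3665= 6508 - 2843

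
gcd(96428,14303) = 1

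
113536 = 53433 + 60103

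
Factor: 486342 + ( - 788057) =- 5^1*60343^1 =- 301715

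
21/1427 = 21/1427 = 0.01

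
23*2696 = 62008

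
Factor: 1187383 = 1187383^1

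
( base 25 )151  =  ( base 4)23233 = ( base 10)751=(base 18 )25D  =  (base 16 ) 2EF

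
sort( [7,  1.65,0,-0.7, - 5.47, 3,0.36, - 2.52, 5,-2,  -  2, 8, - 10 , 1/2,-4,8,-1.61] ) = [  -  10 , - 5.47,-4, - 2.52, - 2, - 2, - 1.61,  -  0.7,0, 0.36,1/2,  1.65,3,5 , 7,8,8 ]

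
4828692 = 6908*699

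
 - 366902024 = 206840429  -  573742453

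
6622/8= 827+ 3/4 = 827.75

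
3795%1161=312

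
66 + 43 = 109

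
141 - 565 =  - 424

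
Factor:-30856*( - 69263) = 2137179128 = 2^3* 7^1*19^1*29^1*69263^1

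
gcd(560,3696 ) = 112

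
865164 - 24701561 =-23836397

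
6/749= 6/749 = 0.01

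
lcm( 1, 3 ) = 3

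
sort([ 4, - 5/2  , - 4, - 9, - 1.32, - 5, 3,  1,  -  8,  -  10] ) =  [ - 10, - 9,-8, - 5, - 4,  -  5/2, - 1.32, 1,3,4 ] 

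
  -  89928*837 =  - 75269736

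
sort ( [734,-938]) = [ - 938,  734] 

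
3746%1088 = 482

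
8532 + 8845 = 17377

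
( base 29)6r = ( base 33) 63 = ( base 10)201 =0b11001001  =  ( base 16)c9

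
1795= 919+876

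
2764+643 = 3407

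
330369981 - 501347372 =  - 170977391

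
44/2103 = 44/2103 = 0.02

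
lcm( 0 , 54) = 0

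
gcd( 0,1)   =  1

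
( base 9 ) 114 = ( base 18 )54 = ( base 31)31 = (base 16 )5E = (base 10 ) 94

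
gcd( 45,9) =9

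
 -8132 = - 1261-6871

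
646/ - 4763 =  - 1+4117/4763 = - 0.14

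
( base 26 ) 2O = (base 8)114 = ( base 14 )56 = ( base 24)34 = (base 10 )76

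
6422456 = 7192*893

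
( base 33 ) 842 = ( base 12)5152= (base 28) B7Q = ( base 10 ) 8846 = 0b10001010001110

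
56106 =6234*9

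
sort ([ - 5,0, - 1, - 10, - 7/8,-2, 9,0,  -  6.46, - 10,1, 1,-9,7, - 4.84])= [-10, - 10, - 9 , - 6.46,-5, - 4.84 , - 2, - 1, - 7/8,0,  0,1,1, 7,9]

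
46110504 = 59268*778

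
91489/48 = 1906 + 1/48 = 1906.02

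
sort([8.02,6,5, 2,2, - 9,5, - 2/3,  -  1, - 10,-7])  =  [ - 10, - 9, - 7, - 1, - 2/3,2, 2,  5, 5 , 6, 8.02 ] 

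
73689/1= 73689 = 73689.00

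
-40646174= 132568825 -173214999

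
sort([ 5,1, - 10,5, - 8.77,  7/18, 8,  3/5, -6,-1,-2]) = [ - 10, -8.77,-6,-2, - 1 , 7/18,3/5, 1, 5,  5, 8]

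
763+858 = 1621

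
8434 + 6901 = 15335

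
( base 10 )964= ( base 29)147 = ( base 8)1704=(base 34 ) sc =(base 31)103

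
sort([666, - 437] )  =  [ - 437,666 ]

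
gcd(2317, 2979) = 331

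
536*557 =298552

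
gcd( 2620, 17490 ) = 10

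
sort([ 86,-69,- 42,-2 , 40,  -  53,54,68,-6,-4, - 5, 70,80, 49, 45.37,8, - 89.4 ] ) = [-89.4, - 69,-53, - 42,-6,-5, - 4,-2, 8  ,  40, 45.37,49,54,68,70  ,  80, 86]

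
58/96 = 29/48 = 0.60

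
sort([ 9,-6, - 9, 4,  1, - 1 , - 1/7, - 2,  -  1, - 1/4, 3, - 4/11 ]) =[ -9, - 6, - 2, - 1, - 1, - 4/11,- 1/4,-1/7, 1,3, 4, 9] 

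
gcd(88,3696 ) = 88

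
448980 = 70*6414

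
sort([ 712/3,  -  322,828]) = [-322,712/3, 828]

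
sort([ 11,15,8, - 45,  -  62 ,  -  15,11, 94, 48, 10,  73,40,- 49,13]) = [ - 62, - 49,  -  45, -15, 8,10 , 11,11,13, 15 , 40, 48,73,94]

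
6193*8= 49544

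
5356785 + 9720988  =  15077773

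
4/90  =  2/45 = 0.04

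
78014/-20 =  - 3901  +  3/10 = - 3900.70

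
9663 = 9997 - 334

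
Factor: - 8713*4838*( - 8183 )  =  2^1 * 7^2*41^1*59^1*167^1 * 8713^1=344942041402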